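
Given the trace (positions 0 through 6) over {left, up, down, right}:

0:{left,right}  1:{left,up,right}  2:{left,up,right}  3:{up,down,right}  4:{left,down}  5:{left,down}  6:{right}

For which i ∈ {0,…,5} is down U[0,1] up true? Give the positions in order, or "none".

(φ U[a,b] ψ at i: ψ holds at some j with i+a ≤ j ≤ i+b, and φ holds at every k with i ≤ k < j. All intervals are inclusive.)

1, 2, 3

Evaluate at each i in [0,5]:
  i=0: ✗ (lhs fails at k=0 before rhs at j=1)
  i=1: ✓ (rhs at j=1)
  i=2: ✓ (rhs at j=2)
  i=3: ✓ (rhs at j=3)
  i=4: ✗ (no rhs in [4,5])
  i=5: ✗ (no rhs in [5,6])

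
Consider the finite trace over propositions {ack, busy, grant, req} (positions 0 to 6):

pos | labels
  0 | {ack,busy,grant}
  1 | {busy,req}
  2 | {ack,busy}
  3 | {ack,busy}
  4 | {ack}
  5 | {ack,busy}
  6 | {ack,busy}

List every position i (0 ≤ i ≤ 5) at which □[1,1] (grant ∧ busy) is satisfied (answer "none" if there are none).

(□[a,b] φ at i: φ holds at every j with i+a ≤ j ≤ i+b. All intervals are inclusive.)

Evaluate at each i in [0,5]:
  i=0: ✗ (fails at j=1)
  i=1: ✗ (fails at j=2)
  i=2: ✗ (fails at j=3)
  i=3: ✗ (fails at j=4)
  i=4: ✗ (fails at j=5)
  i=5: ✗ (fails at j=6)

none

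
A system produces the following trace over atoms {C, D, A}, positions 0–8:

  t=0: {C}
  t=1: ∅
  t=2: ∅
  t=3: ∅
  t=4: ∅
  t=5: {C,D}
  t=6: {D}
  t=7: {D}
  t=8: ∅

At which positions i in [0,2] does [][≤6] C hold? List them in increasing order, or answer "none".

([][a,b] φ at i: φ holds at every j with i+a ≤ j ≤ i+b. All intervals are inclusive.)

none

Evaluate at each i in [0,2]:
  i=0: ✗ (fails at j=1)
  i=1: ✗ (fails at j=1)
  i=2: ✗ (fails at j=2)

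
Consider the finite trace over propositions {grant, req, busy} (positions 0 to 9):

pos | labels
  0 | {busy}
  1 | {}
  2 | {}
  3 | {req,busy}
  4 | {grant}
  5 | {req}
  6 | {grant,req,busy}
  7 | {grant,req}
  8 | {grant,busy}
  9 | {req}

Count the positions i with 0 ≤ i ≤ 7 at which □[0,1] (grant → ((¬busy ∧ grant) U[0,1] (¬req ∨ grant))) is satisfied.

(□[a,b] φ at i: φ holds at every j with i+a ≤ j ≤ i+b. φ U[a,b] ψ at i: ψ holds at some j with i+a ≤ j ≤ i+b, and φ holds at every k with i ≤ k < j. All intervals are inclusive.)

8

Evaluate at each i in [0,7]:
  i=0: ✓ (all of [0,1])
  i=1: ✓ (all of [1,2])
  i=2: ✓ (all of [2,3])
  i=3: ✓ (all of [3,4])
  i=4: ✓ (all of [4,5])
  i=5: ✓ (all of [5,6])
  i=6: ✓ (all of [6,7])
  i=7: ✓ (all of [7,8])
Positions where it holds: {0, 1, 2, 3, 4, 5, 6, 7} → 8.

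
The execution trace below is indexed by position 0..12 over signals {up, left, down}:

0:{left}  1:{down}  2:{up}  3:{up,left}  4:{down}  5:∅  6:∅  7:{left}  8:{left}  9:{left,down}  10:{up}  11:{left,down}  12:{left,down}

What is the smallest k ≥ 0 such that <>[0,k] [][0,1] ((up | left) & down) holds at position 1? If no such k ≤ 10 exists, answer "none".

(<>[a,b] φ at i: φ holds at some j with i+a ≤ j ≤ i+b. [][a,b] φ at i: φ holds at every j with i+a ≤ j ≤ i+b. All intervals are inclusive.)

10

Scan j = 1,2,… for [][0,1] ((up | left) & down):
  j=1: fails
  j=2: fails
  j=3: fails
  j=4: fails
  j=5: fails
  j=6: fails
  j=7: fails
  j=8: fails
  j=9: fails
  j=10: fails
  j=11: holds
First hit at j=11, so smallest k = 11-1 = 10.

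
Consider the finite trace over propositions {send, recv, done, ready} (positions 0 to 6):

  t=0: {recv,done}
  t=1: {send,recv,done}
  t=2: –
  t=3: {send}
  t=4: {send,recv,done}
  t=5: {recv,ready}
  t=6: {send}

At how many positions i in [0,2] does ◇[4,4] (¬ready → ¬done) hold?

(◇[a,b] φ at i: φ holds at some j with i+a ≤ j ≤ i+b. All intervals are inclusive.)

2

Evaluate at each i in [0,2]:
  i=0: ✗ (none in [4,4])
  i=1: ✓ (witness j=5)
  i=2: ✓ (witness j=6)
Positions where it holds: {1, 2} → 2.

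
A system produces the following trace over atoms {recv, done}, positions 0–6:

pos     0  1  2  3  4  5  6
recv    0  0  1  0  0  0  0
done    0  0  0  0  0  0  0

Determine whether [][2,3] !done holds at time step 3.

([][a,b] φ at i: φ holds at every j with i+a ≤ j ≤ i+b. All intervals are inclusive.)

True

Check !done at every j in [5,6]:
  j=5: true
  j=6: true
All positions satisfy it → formula holds.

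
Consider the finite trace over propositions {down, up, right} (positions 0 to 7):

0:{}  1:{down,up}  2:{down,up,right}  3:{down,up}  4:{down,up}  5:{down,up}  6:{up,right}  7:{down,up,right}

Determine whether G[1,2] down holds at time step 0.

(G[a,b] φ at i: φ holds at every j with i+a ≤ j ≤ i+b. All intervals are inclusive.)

Check down at every j in [1,2]:
  j=1: true
  j=2: true
All positions satisfy it → formula holds.

Holds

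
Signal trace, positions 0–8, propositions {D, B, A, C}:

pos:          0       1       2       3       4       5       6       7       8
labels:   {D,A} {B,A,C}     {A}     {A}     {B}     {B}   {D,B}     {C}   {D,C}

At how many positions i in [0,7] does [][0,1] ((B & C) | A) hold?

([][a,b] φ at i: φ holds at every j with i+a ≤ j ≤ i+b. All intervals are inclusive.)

Evaluate at each i in [0,7]:
  i=0: ✓ (all of [0,1])
  i=1: ✓ (all of [1,2])
  i=2: ✓ (all of [2,3])
  i=3: ✗ (fails at j=4)
  i=4: ✗ (fails at j=4)
  i=5: ✗ (fails at j=5)
  i=6: ✗ (fails at j=6)
  i=7: ✗ (fails at j=7)
Positions where it holds: {0, 1, 2} → 3.

3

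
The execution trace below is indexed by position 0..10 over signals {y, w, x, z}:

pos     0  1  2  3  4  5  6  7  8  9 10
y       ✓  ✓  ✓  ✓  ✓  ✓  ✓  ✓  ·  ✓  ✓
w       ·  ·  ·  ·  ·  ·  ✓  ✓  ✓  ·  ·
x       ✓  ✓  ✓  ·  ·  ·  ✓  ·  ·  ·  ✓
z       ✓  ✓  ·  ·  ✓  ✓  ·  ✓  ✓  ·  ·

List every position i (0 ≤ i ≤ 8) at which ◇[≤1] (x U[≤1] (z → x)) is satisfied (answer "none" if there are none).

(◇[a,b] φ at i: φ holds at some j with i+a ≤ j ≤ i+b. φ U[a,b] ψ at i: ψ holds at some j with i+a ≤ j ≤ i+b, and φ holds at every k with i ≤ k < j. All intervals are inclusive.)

Evaluate at each i in [0,8]:
  i=0: ✓ (witness j=0)
  i=1: ✓ (witness j=1)
  i=2: ✓ (witness j=2)
  i=3: ✓ (witness j=3)
  i=4: ✗ (none in [4,5])
  i=5: ✓ (witness j=6)
  i=6: ✓ (witness j=6)
  i=7: ✗ (none in [7,8])
  i=8: ✓ (witness j=9)

0, 1, 2, 3, 5, 6, 8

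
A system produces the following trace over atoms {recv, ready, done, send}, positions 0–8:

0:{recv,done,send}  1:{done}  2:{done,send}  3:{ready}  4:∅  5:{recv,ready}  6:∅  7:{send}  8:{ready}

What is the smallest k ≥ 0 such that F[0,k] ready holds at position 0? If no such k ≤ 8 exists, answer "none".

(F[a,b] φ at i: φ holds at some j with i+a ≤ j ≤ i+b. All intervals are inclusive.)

Scan j = 0,1,… for ready:
  j=0: fails
  j=1: fails
  j=2: fails
  j=3: holds
First hit at j=3, so smallest k = 3-0 = 3.

3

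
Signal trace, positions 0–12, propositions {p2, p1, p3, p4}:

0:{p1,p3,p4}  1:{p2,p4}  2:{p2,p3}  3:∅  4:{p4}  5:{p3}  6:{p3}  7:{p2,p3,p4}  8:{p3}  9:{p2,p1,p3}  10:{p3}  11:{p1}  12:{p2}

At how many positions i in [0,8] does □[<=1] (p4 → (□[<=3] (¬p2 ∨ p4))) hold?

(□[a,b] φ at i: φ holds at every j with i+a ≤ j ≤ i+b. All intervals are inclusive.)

Evaluate at each i in [0,8]:
  i=0: ✗ (fails at j=0)
  i=1: ✗ (fails at j=1)
  i=2: ✓ (all of [2,3])
  i=3: ✓ (all of [3,4])
  i=4: ✓ (all of [4,5])
  i=5: ✓ (all of [5,6])
  i=6: ✗ (fails at j=7)
  i=7: ✗ (fails at j=7)
  i=8: ✓ (all of [8,9])
Positions where it holds: {2, 3, 4, 5, 8} → 5.

5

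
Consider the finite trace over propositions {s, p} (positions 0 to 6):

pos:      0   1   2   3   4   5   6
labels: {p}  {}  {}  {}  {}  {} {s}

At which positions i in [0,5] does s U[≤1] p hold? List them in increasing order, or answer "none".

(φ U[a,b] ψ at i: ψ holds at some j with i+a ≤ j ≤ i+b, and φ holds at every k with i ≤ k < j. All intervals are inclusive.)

Evaluate at each i in [0,5]:
  i=0: ✓ (rhs at j=0)
  i=1: ✗ (no rhs in [1,2])
  i=2: ✗ (no rhs in [2,3])
  i=3: ✗ (no rhs in [3,4])
  i=4: ✗ (no rhs in [4,5])
  i=5: ✗ (no rhs in [5,6])

0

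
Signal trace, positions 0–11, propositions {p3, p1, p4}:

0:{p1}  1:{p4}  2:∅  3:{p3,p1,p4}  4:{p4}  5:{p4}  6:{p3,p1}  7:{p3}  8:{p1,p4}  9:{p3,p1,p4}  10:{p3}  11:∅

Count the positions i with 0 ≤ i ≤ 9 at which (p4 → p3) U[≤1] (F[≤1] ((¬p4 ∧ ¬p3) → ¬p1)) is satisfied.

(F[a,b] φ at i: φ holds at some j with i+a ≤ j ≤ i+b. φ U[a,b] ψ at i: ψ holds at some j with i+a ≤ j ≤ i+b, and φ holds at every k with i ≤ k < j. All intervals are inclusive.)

10

Evaluate at each i in [0,9]:
  i=0: ✓ (rhs at j=0)
  i=1: ✓ (rhs at j=1)
  i=2: ✓ (rhs at j=2)
  i=3: ✓ (rhs at j=3)
  i=4: ✓ (rhs at j=4)
  i=5: ✓ (rhs at j=5)
  i=6: ✓ (rhs at j=6)
  i=7: ✓ (rhs at j=7)
  i=8: ✓ (rhs at j=8)
  i=9: ✓ (rhs at j=9)
Positions where it holds: {0, 1, 2, 3, 4, 5, 6, 7, 8, 9} → 10.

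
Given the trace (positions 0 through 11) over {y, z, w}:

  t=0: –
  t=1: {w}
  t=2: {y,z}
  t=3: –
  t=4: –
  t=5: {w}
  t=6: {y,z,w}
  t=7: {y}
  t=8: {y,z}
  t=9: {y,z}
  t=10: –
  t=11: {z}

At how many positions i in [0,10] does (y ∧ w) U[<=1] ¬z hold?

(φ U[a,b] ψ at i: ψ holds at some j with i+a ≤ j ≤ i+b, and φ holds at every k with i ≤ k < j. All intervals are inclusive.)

Evaluate at each i in [0,10]:
  i=0: ✓ (rhs at j=0)
  i=1: ✓ (rhs at j=1)
  i=2: ✗ (lhs fails at k=2 before rhs at j=3)
  i=3: ✓ (rhs at j=3)
  i=4: ✓ (rhs at j=4)
  i=5: ✓ (rhs at j=5)
  i=6: ✓ (rhs at j=7; lhs holds on [6,6])
  i=7: ✓ (rhs at j=7)
  i=8: ✗ (no rhs in [8,9])
  i=9: ✗ (lhs fails at k=9 before rhs at j=10)
  i=10: ✓ (rhs at j=10)
Positions where it holds: {0, 1, 3, 4, 5, 6, 7, 10} → 8.

8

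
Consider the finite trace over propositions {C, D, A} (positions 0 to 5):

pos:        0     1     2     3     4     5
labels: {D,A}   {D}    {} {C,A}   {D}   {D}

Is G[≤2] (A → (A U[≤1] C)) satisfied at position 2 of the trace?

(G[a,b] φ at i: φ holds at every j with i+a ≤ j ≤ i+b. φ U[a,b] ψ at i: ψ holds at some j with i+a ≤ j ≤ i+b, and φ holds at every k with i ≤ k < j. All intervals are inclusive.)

Holds

Check (A → (A U[≤1] C)) at every j in [2,4]:
  j=2: antecedent false → ✓
  j=3: antecedent true; consequent holds → ✓
  j=4: antecedent false → ✓
All positions satisfy it → formula holds.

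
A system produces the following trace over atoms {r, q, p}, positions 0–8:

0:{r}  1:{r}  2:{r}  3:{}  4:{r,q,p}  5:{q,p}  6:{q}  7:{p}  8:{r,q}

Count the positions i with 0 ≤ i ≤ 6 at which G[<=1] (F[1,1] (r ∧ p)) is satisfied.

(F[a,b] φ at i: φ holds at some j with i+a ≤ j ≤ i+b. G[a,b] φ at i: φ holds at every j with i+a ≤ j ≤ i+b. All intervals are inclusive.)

Evaluate at each i in [0,6]:
  i=0: ✗ (fails at j=0)
  i=1: ✗ (fails at j=1)
  i=2: ✗ (fails at j=2)
  i=3: ✗ (fails at j=4)
  i=4: ✗ (fails at j=4)
  i=5: ✗ (fails at j=5)
  i=6: ✗ (fails at j=6)
Positions where it holds: {} → 0.

0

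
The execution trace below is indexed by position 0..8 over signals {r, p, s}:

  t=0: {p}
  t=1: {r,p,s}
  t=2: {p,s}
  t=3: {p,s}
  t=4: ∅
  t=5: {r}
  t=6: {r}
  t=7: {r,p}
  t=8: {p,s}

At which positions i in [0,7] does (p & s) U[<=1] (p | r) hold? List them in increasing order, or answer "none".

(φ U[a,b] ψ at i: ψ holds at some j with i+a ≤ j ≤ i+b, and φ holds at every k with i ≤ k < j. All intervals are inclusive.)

0, 1, 2, 3, 5, 6, 7

Evaluate at each i in [0,7]:
  i=0: ✓ (rhs at j=0)
  i=1: ✓ (rhs at j=1)
  i=2: ✓ (rhs at j=2)
  i=3: ✓ (rhs at j=3)
  i=4: ✗ (lhs fails at k=4 before rhs at j=5)
  i=5: ✓ (rhs at j=5)
  i=6: ✓ (rhs at j=6)
  i=7: ✓ (rhs at j=7)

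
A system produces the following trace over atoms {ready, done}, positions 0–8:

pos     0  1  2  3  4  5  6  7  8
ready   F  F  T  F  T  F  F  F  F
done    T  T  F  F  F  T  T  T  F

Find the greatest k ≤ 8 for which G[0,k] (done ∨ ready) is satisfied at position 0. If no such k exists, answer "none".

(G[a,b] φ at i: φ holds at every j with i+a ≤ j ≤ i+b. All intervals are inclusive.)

2

(done ∨ ready) must hold from j=0 onward; find where it first fails.
  j=0: holds
  j=1: holds
  j=2: holds
  j=3: fails
Holds on [0,2], so largest k = 2.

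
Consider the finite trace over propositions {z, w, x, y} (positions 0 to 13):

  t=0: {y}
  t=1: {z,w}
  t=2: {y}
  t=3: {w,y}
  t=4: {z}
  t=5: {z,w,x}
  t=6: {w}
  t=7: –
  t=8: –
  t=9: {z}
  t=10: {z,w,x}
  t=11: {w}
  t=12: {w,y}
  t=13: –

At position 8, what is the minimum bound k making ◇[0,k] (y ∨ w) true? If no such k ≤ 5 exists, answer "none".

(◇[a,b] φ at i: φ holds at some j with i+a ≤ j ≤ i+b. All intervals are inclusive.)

Scan j = 8,9,… for (y ∨ w):
  j=8: fails
  j=9: fails
  j=10: holds
First hit at j=10, so smallest k = 10-8 = 2.

2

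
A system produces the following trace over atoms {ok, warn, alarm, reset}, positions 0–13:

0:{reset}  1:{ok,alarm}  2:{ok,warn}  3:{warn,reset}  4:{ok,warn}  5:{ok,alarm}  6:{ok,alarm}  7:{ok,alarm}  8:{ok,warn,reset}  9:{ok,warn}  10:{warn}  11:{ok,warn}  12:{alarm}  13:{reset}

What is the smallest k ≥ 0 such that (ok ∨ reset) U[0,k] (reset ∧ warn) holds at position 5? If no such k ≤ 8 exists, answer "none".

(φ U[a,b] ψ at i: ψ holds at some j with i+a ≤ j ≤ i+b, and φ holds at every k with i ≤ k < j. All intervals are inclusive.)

3

Need earliest j ≥ 5 with (reset ∧ warn), and (ok ∨ reset) at every k in [5,j-1].
  j=5: rhs fails.
  j=6: rhs fails.
  j=7: rhs fails.
  j=8: rhs holds; lhs holds on [5,7]. k = 3.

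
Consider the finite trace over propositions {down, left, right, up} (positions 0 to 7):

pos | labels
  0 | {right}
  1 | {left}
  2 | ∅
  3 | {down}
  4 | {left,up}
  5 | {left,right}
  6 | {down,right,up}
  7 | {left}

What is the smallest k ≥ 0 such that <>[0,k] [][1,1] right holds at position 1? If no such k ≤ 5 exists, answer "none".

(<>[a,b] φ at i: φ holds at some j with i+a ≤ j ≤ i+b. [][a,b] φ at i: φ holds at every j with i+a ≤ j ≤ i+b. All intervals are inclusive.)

3

Scan j = 1,2,… for [][1,1] right:
  j=1: fails
  j=2: fails
  j=3: fails
  j=4: holds
First hit at j=4, so smallest k = 4-1 = 3.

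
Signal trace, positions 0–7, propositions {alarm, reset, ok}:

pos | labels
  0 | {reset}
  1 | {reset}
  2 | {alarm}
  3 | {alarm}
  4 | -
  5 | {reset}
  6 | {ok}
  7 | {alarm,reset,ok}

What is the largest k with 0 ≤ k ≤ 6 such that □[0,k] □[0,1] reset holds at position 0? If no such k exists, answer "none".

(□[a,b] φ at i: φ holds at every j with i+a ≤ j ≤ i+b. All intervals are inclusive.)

□[0,1] reset must hold from j=0 onward; find where it first fails.
  j=0: holds
  j=1: fails
Holds on [0,0], so largest k = 0.

0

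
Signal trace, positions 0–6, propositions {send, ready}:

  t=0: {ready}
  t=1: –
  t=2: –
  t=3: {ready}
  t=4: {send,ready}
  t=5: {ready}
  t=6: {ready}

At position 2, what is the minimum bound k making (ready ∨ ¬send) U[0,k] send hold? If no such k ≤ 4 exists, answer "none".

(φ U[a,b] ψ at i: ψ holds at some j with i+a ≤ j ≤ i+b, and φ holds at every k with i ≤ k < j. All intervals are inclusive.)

Need earliest j ≥ 2 with send, and (ready ∨ ¬send) at every k in [2,j-1].
  j=2: rhs fails.
  j=3: rhs fails.
  j=4: rhs holds; lhs holds on [2,3]. k = 2.

2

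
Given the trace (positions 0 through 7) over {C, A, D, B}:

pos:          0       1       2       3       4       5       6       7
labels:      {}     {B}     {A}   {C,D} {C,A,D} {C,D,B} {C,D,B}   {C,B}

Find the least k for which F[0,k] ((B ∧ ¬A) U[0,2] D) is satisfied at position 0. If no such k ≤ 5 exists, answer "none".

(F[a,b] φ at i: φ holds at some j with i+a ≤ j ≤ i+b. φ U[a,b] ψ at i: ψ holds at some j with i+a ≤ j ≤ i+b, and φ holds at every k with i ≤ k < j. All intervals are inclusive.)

3

Scan j = 0,1,… for ((B ∧ ¬A) U[0,2] D):
  j=0: fails
  j=1: fails
  j=2: fails
  j=3: holds
First hit at j=3, so smallest k = 3-0 = 3.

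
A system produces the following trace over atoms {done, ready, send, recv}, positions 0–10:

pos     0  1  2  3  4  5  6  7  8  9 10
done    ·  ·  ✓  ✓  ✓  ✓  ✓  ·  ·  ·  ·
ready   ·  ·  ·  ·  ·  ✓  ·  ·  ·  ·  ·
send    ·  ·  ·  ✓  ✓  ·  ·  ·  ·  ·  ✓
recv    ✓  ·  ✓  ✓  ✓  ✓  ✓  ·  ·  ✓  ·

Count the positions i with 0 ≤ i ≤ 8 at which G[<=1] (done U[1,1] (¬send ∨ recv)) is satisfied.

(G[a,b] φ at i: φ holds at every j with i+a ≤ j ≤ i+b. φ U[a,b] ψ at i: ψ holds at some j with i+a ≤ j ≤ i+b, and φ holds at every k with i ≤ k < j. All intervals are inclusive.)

4

Evaluate at each i in [0,8]:
  i=0: ✗ (fails at j=0)
  i=1: ✗ (fails at j=1)
  i=2: ✓ (all of [2,3])
  i=3: ✓ (all of [3,4])
  i=4: ✓ (all of [4,5])
  i=5: ✓ (all of [5,6])
  i=6: ✗ (fails at j=7)
  i=7: ✗ (fails at j=7)
  i=8: ✗ (fails at j=8)
Positions where it holds: {2, 3, 4, 5} → 4.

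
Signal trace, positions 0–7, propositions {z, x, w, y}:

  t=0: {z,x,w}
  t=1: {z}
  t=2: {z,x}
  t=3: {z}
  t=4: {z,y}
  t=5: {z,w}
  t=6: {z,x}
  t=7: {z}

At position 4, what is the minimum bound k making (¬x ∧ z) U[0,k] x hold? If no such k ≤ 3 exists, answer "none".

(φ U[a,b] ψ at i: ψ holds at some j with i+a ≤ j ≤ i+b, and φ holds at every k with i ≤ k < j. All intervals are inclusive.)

Need earliest j ≥ 4 with x, and (¬x ∧ z) at every k in [4,j-1].
  j=4: rhs fails.
  j=5: rhs fails.
  j=6: rhs holds; lhs holds on [4,5]. k = 2.

2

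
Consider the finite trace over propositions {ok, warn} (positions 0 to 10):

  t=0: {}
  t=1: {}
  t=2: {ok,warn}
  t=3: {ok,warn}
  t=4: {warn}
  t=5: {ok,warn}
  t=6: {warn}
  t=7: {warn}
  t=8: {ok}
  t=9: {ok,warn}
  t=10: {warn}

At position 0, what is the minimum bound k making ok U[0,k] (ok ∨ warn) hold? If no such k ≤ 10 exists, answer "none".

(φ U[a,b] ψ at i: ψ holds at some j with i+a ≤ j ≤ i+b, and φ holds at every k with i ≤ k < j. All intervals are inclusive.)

none

Need earliest j ≥ 0 with (ok ∨ warn), and ok at every k in [0,j-1].
  j=0: rhs fails.
  j=1: rhs fails.
  j=2: rhs holds but lhs fails at k=0.
  j=3: rhs holds but lhs fails at k=0.
  j=4: rhs holds but lhs fails at k=0.
  j=5: rhs holds but lhs fails at k=0.
  j=6: rhs holds but lhs fails at k=0.
  j=7: rhs holds but lhs fails at k=0.
  j=8: rhs holds but lhs fails at k=0.
  j=9: rhs holds but lhs fails at k=0.
  j=10: rhs holds but lhs fails at k=0.
No witness within the range → none.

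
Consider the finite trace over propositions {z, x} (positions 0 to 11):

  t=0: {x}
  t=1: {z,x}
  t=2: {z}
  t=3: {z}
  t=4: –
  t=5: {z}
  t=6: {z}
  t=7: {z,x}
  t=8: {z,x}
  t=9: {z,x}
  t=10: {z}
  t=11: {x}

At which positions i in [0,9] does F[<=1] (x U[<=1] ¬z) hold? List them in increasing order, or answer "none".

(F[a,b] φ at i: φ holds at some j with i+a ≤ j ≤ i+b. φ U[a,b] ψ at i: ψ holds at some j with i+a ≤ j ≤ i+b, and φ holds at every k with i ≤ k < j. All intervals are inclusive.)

0, 3, 4

Evaluate at each i in [0,9]:
  i=0: ✓ (witness j=0)
  i=1: ✗ (none in [1,2])
  i=2: ✗ (none in [2,3])
  i=3: ✓ (witness j=4)
  i=4: ✓ (witness j=4)
  i=5: ✗ (none in [5,6])
  i=6: ✗ (none in [6,7])
  i=7: ✗ (none in [7,8])
  i=8: ✗ (none in [8,9])
  i=9: ✗ (none in [9,10])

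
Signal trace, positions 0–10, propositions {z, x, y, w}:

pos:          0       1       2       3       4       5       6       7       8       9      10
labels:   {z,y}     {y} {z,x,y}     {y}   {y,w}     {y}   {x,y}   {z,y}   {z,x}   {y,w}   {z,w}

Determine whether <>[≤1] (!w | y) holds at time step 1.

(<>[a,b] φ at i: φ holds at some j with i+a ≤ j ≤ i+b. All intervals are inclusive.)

Yes

Check (!w | y) at each j in [1,2]:
  j=1: true
  j=2: true
Found at j=1 → formula holds.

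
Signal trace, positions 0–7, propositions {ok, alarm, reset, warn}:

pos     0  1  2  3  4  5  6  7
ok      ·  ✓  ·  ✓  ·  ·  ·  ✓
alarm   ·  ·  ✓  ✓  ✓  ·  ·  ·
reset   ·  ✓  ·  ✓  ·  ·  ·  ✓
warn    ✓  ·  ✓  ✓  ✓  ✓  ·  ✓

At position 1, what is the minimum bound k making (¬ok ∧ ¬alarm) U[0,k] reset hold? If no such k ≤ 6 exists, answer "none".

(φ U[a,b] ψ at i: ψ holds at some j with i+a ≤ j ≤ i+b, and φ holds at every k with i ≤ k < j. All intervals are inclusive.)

0

Need earliest j ≥ 1 with reset, and (¬ok ∧ ¬alarm) at every k in [1,j-1].
  j=1: rhs holds (empty prefix). k = 0.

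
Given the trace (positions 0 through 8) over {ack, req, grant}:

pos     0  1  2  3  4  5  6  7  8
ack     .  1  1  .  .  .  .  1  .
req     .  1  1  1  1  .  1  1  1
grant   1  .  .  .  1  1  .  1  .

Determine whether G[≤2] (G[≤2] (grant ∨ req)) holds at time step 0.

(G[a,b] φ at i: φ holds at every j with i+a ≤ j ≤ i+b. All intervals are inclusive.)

Check G[≤2] (grant ∨ req) at every j in [0,2]:
  j=0: holds on [0,2]
  j=1: holds on [1,3]
  j=2: holds on [2,4]
All positions satisfy it → formula holds.

Yes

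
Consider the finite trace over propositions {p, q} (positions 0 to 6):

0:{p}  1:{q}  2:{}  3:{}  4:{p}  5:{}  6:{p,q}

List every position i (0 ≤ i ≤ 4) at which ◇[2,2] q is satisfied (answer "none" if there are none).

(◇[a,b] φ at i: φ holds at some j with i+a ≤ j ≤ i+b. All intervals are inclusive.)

4

Evaluate at each i in [0,4]:
  i=0: ✗ (none in [2,2])
  i=1: ✗ (none in [3,3])
  i=2: ✗ (none in [4,4])
  i=3: ✗ (none in [5,5])
  i=4: ✓ (witness j=6)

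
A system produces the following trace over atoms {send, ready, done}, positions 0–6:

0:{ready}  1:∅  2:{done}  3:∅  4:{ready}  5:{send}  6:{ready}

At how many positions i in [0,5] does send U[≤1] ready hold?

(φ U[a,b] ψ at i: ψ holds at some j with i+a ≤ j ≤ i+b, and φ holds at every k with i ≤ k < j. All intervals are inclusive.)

3

Evaluate at each i in [0,5]:
  i=0: ✓ (rhs at j=0)
  i=1: ✗ (no rhs in [1,2])
  i=2: ✗ (no rhs in [2,3])
  i=3: ✗ (lhs fails at k=3 before rhs at j=4)
  i=4: ✓ (rhs at j=4)
  i=5: ✓ (rhs at j=6; lhs holds on [5,5])
Positions where it holds: {0, 4, 5} → 3.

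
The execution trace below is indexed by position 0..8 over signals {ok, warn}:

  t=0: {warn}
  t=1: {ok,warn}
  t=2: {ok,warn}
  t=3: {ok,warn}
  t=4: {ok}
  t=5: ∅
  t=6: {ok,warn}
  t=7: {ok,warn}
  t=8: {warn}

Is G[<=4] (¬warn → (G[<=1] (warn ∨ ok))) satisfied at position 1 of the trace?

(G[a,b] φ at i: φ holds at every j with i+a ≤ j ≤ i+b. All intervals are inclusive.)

Check (¬warn → (G[<=1] (warn ∨ ok))) at every j in [1,5]:
  j=1: antecedent false → ✓
  j=2: antecedent false → ✓
  j=3: antecedent false → ✓
  j=4: antecedent true; consequent fails at 5 → ✗
  j=5: antecedent true; consequent fails at 5 → ✗
Fails at j=4 → formula fails.

Does not hold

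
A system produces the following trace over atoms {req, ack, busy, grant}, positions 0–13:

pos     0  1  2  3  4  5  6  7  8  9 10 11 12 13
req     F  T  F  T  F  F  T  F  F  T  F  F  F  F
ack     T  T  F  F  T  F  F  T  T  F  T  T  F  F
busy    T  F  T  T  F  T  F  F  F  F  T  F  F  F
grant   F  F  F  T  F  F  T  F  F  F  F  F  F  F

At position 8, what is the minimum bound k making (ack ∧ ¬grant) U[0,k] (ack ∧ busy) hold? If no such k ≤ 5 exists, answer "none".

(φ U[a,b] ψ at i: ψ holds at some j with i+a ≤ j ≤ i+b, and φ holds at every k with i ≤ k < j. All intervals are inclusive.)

none

Need earliest j ≥ 8 with (ack ∧ busy), and (ack ∧ ¬grant) at every k in [8,j-1].
  j=8: rhs fails.
  j=9: rhs fails.
  j=10: rhs holds but lhs fails at k=9.
  j=11: rhs fails.
  j=12: rhs fails.
  j=13: rhs fails.
No witness within the range → none.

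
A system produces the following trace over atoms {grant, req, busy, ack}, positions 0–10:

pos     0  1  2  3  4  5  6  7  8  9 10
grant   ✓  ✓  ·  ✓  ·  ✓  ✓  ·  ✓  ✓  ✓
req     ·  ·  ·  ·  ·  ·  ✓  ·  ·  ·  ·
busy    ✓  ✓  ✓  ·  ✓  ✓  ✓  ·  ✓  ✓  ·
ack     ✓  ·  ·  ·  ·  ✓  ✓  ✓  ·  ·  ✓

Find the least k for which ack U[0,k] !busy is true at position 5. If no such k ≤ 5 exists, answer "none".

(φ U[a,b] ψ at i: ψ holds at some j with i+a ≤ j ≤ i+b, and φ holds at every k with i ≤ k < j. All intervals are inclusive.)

Need earliest j ≥ 5 with !busy, and ack at every k in [5,j-1].
  j=5: rhs fails.
  j=6: rhs fails.
  j=7: rhs holds; lhs holds on [5,6]. k = 2.

2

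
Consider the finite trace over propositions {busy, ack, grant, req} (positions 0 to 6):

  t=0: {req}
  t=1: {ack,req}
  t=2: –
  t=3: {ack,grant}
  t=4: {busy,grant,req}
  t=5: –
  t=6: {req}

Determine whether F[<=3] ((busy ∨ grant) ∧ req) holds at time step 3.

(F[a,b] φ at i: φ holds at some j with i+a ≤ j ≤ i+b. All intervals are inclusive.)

Holds

Check ((busy ∨ grant) ∧ req) at each j in [3,6]:
  j=3: false
  j=4: true
  j=5: false
  j=6: false
Found at j=4 → formula holds.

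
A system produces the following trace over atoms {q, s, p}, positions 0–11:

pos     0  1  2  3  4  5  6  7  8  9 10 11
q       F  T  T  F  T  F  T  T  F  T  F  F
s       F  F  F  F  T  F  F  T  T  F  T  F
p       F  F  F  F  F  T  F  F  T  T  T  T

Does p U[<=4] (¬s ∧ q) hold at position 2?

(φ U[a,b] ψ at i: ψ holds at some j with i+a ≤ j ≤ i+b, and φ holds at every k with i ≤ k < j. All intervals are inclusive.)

Need some j in [2,6] with (¬s ∧ q), and p at every k in [2,j-1].
  j=2: (¬s ∧ q) holds; no prefix to check → satisfied.

True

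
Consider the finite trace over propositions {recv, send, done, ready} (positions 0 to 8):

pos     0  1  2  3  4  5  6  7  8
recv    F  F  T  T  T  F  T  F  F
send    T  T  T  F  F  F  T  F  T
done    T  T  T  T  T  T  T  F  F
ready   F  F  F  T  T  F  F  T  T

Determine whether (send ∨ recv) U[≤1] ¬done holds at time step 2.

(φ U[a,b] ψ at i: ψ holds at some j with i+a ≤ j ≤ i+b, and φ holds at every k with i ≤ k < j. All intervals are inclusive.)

Need some j in [2,3] with ¬done, and (send ∨ recv) at every k in [2,j-1].
  j=2: ¬done false.
  j=3: ¬done false.
No j in the window works → until fails.

No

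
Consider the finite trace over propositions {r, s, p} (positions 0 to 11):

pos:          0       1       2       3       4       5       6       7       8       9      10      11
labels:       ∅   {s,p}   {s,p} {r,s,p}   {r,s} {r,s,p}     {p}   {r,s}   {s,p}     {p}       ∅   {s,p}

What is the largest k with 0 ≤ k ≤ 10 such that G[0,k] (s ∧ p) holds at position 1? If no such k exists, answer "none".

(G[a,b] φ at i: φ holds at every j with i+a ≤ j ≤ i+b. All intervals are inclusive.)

(s ∧ p) must hold from j=1 onward; find where it first fails.
  j=1: holds
  j=2: holds
  j=3: holds
  j=4: fails
Holds on [1,3], so largest k = 2.

2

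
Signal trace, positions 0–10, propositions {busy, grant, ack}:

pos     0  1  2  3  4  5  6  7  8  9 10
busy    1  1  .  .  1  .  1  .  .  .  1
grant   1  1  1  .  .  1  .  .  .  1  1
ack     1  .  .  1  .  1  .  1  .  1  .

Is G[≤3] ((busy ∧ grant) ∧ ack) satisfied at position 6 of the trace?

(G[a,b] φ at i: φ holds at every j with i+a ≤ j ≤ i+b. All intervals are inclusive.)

False

Check ((busy ∧ grant) ∧ ack) at every j in [6,9]:
  j=6: false
  j=7: false
  j=8: false
  j=9: false
Fails at j=6 → formula fails.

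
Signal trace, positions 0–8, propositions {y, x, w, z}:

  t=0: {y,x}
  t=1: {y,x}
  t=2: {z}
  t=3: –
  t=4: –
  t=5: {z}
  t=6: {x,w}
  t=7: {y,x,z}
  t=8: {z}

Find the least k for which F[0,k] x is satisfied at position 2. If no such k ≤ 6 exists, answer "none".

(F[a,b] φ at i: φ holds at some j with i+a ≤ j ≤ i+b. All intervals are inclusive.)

Scan j = 2,3,… for x:
  j=2: fails
  j=3: fails
  j=4: fails
  j=5: fails
  j=6: holds
First hit at j=6, so smallest k = 6-2 = 4.

4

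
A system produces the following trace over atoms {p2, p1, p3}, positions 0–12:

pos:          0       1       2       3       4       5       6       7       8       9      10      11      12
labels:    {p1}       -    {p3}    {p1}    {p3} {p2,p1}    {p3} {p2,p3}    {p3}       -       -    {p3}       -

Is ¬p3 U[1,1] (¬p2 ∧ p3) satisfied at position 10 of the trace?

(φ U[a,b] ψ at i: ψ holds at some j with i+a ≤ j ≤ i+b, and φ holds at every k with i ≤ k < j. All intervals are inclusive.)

True

Need some j in [11,11] with (¬p2 ∧ p3), and ¬p3 at every k in [10,j-1].
  j=11: (¬p2 ∧ p3) holds; ¬p3 holds at every k in [10,10] → satisfied.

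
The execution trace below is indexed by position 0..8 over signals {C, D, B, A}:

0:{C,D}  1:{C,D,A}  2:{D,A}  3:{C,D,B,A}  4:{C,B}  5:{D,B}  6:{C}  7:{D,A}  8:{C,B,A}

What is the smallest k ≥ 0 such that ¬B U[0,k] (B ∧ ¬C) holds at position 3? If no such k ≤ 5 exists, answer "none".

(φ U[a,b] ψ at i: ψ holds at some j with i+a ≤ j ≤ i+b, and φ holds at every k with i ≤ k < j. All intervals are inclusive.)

none

Need earliest j ≥ 3 with (B ∧ ¬C), and ¬B at every k in [3,j-1].
  j=3: rhs fails.
  j=4: rhs fails.
  j=5: rhs holds but lhs fails at k=3.
  j=6: rhs fails.
  j=7: rhs fails.
  j=8: rhs fails.
No witness within the range → none.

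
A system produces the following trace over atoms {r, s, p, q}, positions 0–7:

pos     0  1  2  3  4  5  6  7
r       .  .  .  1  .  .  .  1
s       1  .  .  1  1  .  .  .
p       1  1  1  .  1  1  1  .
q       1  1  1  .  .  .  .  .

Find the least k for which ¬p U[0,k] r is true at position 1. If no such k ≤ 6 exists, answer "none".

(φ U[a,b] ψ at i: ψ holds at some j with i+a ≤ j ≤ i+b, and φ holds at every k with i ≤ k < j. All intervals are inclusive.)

none

Need earliest j ≥ 1 with r, and ¬p at every k in [1,j-1].
  j=1: rhs fails.
  j=2: rhs fails.
  j=3: rhs holds but lhs fails at k=1.
  j=4: rhs fails.
  j=5: rhs fails.
  j=6: rhs fails.
  j=7: rhs holds but lhs fails at k=1.
No witness within the range → none.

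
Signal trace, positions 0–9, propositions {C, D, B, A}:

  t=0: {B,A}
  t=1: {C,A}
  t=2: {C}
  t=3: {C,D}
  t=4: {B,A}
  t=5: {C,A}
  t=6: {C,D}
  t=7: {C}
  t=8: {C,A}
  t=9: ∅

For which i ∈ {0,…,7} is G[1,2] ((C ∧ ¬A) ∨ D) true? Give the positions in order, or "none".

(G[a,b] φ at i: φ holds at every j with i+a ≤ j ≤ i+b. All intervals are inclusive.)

Evaluate at each i in [0,7]:
  i=0: ✗ (fails at j=1)
  i=1: ✓ (all of [2,3])
  i=2: ✗ (fails at j=4)
  i=3: ✗ (fails at j=4)
  i=4: ✗ (fails at j=5)
  i=5: ✓ (all of [6,7])
  i=6: ✗ (fails at j=8)
  i=7: ✗ (fails at j=8)

1, 5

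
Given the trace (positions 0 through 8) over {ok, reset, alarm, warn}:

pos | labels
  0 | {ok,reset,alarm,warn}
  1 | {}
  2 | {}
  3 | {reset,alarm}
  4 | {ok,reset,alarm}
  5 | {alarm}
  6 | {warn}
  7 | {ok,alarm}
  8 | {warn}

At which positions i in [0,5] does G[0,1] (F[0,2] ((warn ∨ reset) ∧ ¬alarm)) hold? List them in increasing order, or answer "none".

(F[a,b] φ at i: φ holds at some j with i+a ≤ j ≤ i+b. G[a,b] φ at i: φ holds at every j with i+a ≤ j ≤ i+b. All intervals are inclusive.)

Evaluate at each i in [0,5]:
  i=0: ✗ (fails at j=0)
  i=1: ✗ (fails at j=1)
  i=2: ✗ (fails at j=2)
  i=3: ✗ (fails at j=3)
  i=4: ✓ (all of [4,5])
  i=5: ✓ (all of [5,6])

4, 5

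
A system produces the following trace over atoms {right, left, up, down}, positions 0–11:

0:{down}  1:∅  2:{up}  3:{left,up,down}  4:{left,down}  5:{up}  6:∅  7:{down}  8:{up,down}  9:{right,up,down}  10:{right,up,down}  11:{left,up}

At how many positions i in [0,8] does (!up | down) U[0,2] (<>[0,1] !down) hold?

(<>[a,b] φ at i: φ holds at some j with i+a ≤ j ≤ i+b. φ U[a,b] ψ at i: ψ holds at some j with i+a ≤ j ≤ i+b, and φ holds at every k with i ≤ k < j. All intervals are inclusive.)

8

Evaluate at each i in [0,8]:
  i=0: ✓ (rhs at j=0)
  i=1: ✓ (rhs at j=1)
  i=2: ✓ (rhs at j=2)
  i=3: ✓ (rhs at j=4; lhs holds on [3,3])
  i=4: ✓ (rhs at j=4)
  i=5: ✓ (rhs at j=5)
  i=6: ✓ (rhs at j=6)
  i=7: ✗ (no rhs in [7,9])
  i=8: ✓ (rhs at j=10; lhs holds on [8,9])
Positions where it holds: {0, 1, 2, 3, 4, 5, 6, 8} → 8.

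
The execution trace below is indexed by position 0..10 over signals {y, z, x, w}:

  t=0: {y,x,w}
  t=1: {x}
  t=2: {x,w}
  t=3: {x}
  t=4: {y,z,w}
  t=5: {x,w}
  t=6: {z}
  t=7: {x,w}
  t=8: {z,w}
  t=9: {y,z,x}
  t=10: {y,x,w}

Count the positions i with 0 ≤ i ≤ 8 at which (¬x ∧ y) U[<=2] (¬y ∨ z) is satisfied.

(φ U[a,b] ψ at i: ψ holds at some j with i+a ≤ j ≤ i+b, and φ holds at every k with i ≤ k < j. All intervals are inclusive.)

Evaluate at each i in [0,8]:
  i=0: ✗ (lhs fails at k=0 before rhs at j=1)
  i=1: ✓ (rhs at j=1)
  i=2: ✓ (rhs at j=2)
  i=3: ✓ (rhs at j=3)
  i=4: ✓ (rhs at j=4)
  i=5: ✓ (rhs at j=5)
  i=6: ✓ (rhs at j=6)
  i=7: ✓ (rhs at j=7)
  i=8: ✓ (rhs at j=8)
Positions where it holds: {1, 2, 3, 4, 5, 6, 7, 8} → 8.

8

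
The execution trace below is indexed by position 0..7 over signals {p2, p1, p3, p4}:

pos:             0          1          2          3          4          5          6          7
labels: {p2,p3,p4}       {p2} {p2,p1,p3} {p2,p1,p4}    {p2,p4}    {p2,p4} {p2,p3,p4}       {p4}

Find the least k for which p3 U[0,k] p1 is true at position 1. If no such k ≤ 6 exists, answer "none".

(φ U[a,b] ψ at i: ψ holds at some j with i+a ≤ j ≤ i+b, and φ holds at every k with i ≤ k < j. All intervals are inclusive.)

Need earliest j ≥ 1 with p1, and p3 at every k in [1,j-1].
  j=1: rhs fails.
  j=2: rhs holds but lhs fails at k=1.
  j=3: rhs holds but lhs fails at k=1.
  j=4: rhs fails.
  j=5: rhs fails.
  j=6: rhs fails.
  j=7: rhs fails.
No witness within the range → none.

none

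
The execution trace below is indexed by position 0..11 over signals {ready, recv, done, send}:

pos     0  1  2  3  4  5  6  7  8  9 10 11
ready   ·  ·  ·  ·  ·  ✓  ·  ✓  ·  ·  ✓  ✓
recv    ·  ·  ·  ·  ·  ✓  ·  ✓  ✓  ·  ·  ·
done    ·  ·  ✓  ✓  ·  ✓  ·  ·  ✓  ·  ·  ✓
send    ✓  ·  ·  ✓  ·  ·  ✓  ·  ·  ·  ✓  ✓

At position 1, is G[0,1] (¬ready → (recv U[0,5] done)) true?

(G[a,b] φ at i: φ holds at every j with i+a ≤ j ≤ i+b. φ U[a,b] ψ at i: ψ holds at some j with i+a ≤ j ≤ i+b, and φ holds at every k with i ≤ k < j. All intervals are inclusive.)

No

Check (¬ready → (recv U[0,5] done)) at every j in [1,2]:
  j=1: antecedent true; consequent fails → ✗
  j=2: antecedent true; consequent holds → ✓
Fails at j=1 → formula fails.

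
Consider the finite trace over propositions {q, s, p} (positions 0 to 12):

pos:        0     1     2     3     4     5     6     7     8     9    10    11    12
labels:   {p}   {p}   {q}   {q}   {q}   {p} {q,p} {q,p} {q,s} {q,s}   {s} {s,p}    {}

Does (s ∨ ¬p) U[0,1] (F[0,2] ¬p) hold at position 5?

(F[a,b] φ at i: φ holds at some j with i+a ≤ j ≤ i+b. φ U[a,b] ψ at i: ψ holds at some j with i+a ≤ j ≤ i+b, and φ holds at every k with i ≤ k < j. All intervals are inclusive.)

Need some j in [5,6] with F[0,2] ¬p, and (s ∨ ¬p) at every k in [5,j-1].
  j=5: F[0,2] ¬p — fails (none in [5,7]).
  j=6: F[0,2] ¬p holds, but (s ∨ ¬p) fails at k=5 → not this j.
No j in the window works → until fails.

Does not hold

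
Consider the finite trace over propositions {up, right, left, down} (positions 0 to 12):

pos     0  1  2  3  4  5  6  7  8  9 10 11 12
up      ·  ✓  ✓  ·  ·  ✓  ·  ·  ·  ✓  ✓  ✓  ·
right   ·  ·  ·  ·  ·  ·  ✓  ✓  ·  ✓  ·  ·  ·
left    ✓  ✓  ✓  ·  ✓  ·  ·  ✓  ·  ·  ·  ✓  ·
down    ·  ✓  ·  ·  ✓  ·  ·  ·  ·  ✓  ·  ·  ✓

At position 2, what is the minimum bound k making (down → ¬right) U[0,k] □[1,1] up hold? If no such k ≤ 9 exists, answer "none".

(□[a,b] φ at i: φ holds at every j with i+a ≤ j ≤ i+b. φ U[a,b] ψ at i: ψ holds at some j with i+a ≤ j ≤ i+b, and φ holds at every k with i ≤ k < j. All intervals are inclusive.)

2

Need earliest j ≥ 2 with □[1,1] up, and (down → ¬right) at every k in [2,j-1].
  j=2: rhs fails.
  j=3: rhs fails.
  j=4: rhs holds; lhs holds on [2,3]. k = 2.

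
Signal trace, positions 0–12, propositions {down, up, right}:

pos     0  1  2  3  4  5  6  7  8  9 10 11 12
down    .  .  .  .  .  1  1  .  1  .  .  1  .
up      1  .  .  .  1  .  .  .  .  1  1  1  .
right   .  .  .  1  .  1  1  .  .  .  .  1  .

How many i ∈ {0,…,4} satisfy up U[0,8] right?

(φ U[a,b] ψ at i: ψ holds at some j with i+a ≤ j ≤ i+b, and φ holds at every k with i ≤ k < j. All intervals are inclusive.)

Evaluate at each i in [0,4]:
  i=0: ✗ (lhs fails at k=1 before rhs at j=3)
  i=1: ✗ (lhs fails at k=1 before rhs at j=3)
  i=2: ✗ (lhs fails at k=2 before rhs at j=3)
  i=3: ✓ (rhs at j=3)
  i=4: ✓ (rhs at j=5; lhs holds on [4,4])
Positions where it holds: {3, 4} → 2.

2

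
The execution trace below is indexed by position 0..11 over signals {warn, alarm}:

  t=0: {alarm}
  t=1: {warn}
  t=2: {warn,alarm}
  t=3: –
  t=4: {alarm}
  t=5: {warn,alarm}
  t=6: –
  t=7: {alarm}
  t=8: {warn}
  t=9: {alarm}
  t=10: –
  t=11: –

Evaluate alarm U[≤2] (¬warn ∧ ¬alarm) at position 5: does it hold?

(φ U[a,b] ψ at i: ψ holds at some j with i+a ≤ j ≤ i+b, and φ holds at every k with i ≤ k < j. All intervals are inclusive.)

Need some j in [5,7] with (¬warn ∧ ¬alarm), and alarm at every k in [5,j-1].
  j=5: (¬warn ∧ ¬alarm) false.
  j=6: (¬warn ∧ ¬alarm) holds; alarm holds at every k in [5,5] → satisfied.

True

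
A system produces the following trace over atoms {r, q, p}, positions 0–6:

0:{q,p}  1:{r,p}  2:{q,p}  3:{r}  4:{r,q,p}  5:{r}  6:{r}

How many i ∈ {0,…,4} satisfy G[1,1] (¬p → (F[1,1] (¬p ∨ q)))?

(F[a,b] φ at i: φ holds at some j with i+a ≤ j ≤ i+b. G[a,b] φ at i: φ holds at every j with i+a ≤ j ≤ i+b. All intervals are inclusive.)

5

Evaluate at each i in [0,4]:
  i=0: ✓ (all of [1,1])
  i=1: ✓ (all of [2,2])
  i=2: ✓ (all of [3,3])
  i=3: ✓ (all of [4,4])
  i=4: ✓ (all of [5,5])
Positions where it holds: {0, 1, 2, 3, 4} → 5.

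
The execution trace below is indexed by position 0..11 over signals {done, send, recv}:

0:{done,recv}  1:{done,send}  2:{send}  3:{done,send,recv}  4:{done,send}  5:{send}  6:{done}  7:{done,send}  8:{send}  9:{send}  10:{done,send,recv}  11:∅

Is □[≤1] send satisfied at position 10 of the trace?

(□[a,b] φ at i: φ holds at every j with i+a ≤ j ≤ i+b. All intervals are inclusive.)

Check send at every j in [10,11]:
  j=10: true
  j=11: false
Fails at j=11 → formula fails.

No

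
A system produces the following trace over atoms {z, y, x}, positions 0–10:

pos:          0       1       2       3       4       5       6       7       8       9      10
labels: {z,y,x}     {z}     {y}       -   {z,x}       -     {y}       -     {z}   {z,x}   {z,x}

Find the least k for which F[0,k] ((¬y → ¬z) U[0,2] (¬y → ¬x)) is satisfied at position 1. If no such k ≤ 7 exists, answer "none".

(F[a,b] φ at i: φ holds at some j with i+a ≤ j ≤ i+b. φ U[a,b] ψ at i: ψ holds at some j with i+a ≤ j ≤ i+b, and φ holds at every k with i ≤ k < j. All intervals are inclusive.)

0

Scan j = 1,2,… for ((¬y → ¬z) U[0,2] (¬y → ¬x)):
  j=1: holds
First hit at j=1, so smallest k = 1-1 = 0.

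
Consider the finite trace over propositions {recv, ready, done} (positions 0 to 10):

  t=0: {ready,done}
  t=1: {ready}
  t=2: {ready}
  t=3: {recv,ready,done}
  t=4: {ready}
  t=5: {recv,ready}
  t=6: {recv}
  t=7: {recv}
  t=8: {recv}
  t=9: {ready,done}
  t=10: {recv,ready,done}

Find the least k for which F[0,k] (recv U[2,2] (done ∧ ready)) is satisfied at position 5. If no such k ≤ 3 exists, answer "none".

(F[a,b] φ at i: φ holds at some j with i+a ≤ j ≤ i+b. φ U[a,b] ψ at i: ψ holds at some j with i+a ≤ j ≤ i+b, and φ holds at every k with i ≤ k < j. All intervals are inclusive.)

Scan j = 5,6,… for (recv U[2,2] (done ∧ ready)):
  j=5: fails
  j=6: fails
  j=7: holds
First hit at j=7, so smallest k = 7-5 = 2.

2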